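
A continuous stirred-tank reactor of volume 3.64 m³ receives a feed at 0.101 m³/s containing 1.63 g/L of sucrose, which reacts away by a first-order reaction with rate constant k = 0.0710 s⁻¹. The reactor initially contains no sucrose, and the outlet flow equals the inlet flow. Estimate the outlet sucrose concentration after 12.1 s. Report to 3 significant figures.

Species balance: V dC/dt = Q C_in − Q C − k V C.
This is linear with rate a = Q/V + k = 0.098747 s⁻¹.
C_ss = Q C_in/(Q + kV) = 0.45802 g/L; C(t) = C_ss + (C₀ − C_ss) e^(−a t).
C(12.1) = 0.45802 + (-0.45802)·e^(−0.098747·12.1) = 0.45802 + (-0.45802)·0.30275 = 0.31935 g/L.

0.319 g/L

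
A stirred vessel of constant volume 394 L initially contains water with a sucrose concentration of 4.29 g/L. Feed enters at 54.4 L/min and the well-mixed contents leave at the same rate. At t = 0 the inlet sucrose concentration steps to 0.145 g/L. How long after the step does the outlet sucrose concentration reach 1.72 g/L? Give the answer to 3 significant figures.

7.01 min

Accumulation = in − out for the solute gives V dC/dt = Q(C_in − C), so τ = V/Q = 7.2426 min.
C(t) = C_in + (C₀ − C_in) e^(−t/τ). Set C = 1.72 and solve for t:
e^(−t/τ) = (C − C_in)/(C₀ − C_in) = (1.72 − 0.145)/(4.29 − 0.145) = 0.37998
t = −τ ln(…) = 7.2426 × 0.96765 = 7.0083 min.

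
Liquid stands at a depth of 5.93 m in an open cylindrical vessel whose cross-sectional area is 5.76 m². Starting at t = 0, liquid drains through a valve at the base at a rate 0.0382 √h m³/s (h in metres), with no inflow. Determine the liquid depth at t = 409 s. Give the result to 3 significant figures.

1.16 m

Accumulation of liquid (constant cross-section A): A dh/dt = −0.0382 √h.
This is separable: 2 d(√h)/dt = −0.0382/A, so √h = √h₀ − (0.0382/(2A)) t.
√h = √5.93 − 0.0382·409/(2·5.76) = 2.4352 − 1.3562 = 1.0789.
h = 1.0789² = 1.1641 m.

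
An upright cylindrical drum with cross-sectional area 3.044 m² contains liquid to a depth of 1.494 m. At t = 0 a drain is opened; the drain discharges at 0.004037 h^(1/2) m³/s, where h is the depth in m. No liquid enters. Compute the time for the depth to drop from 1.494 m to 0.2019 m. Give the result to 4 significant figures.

1166 s

A dh/dt = −Q_out = −0.004037 √h.
∫ h^(−1/2) dh = −(0.004037/A) ∫ dt, giving 2√h = 2√h₀ − (0.004037/A) t.
t = 2A(√h₀ − √h)/0.004037 = 2·3.044·(√1.494 − √0.2019)/0.004037
  = 6.08800 × (1.22229 − 0.449333) / 0.004037 = 1165.66 s.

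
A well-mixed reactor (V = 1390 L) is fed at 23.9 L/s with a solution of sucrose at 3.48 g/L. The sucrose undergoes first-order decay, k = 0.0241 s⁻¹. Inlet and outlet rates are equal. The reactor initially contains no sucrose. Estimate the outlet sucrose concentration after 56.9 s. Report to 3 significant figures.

V dC/dt = Q(C_in − C) − k V C.
dC/dt = (Q/V) C_in − (Q/V + k) C; effective rate a = Q/V + k = 0.017194 + 0.0241 = 0.041294 s⁻¹.
C_ss = Q C_in/(Q + kV) = 1.4490 g/L; C(t) = C_ss + (C₀ − C_ss) e^(−a t).
C(56.9) = 1.4490 + (-1.4490)·e^(−0.041294·56.9) = 1.4490 + (-1.4490)·0.095403 = 1.3108 g/L.

1.31 g/L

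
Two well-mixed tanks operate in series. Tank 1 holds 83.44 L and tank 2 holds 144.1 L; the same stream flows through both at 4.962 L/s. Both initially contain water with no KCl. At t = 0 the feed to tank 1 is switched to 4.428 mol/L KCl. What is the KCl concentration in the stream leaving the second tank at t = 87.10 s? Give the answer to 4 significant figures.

3.938 mol/L

Time constants: τᵢ = Vᵢ/Q for each well-mixed tank.
τ₁ = 83.44/4.962 = 16.8158 s; τ₂ = 144.1/4.962 = 29.0407 s.
Solving the cascade with C₁(0)=C₂(0)=0 gives C₂(t) = C_in[1 − (τ₁ e^(−t/τ₁) − τ₂ e^(−t/τ₂))/(τ₁ − τ₂)].
At t = 87.10: e^(−t/τ₁) = 0.00562996, e^(−t/τ₂) = 0.0498250.
C₂ = 4.428·[1 − (16.8158·0.00562996 − 29.0407·0.0498250)/(-12.2249)] = 4.428·0.889383 = 3.93819 mol/L.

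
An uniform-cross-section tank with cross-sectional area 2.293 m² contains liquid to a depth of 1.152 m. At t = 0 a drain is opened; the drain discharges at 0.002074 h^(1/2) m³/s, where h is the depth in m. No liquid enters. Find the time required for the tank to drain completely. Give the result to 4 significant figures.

A dh/dt = −Q_out = −0.002074 √h.
This is separable: 2 d(√h)/dt = −0.002074/A, so √h = √h₀ − (0.002074/(2A)) t.
Tank is empty when √h = 0: t_empty = 2A√h₀/0.002074.
t_empty = 2·2.293·√1.152/0.002074 = 4.58600·1.07331/0.002074 = 2373.29 s.

2373 s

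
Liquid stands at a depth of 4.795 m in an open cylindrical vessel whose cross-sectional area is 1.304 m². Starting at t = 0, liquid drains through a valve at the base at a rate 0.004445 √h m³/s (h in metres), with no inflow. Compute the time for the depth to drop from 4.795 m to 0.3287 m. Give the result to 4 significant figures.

A dh/dt = −Q_out = −0.004445 √h.
∫ h^(−1/2) dh = −(0.004445/A) ∫ dt, giving 2√h = 2√h₀ − (0.004445/A) t.
t = 2A(√h₀ − √h)/0.004445 = 2·1.304·(√4.795 − √0.3287)/0.004445
  = 2.60800 × (2.18975 − 0.573324) / 0.004445 = 948.400 s.

948.4 s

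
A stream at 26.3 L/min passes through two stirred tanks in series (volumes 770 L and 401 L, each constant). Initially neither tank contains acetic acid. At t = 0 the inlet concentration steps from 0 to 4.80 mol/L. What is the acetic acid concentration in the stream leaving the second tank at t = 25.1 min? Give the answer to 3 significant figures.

1.56 mol/L

Time constants: τᵢ = Vᵢ/Q for each well-mixed tank.
τ₁ = 770/26.3 = 29.278 min; τ₂ = 401/26.3 = 15.247 min.
Tank 1: C₁ = C_in(1 − e^(−t/τ₁)). Tank 2 (τ₁ ≠ τ₂): C₂ = C_in[1 − (τ₁ e^(−t/τ₁) − τ₂ e^(−t/τ₂))/(τ₁ − τ₂)].
At t = 25.1: e^(−t/τ₁) = 0.42430, e^(−t/τ₂) = 0.19278.
C₂ = 4.80·[1 − (29.278·0.42430 − 15.247·0.19278)/(14.030)] = 4.80·0.32410 = 1.5557 mol/L.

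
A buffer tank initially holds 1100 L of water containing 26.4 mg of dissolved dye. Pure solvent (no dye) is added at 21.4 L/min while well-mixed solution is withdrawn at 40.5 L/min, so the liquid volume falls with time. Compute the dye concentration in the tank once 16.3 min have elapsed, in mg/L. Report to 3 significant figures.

Total volume: dV/dt = Q_in − Q_out = -19.100 L/min, so V(t) = 1100 − 19.100 t and V(16.3) = 788.67 L.
Solute balance: dm/dt = 0 − Q_out C = −Q_out m/V(t).
Separate: dm/m = −Q_out dt/V(t) ⇒ ln(m/m₀) = −(Q_out/(Q_in−Q_out)) ln(V/V₀).
m = m₀ (V₀/V)^(Q_out/(Q_in−Q_out)) = 26.4 × (1100/788.67)^(-2.1204) = 13.038 mg.
C = m/V = 13.038/788.67 = 0.016532 mg/L.

0.0165 mg/L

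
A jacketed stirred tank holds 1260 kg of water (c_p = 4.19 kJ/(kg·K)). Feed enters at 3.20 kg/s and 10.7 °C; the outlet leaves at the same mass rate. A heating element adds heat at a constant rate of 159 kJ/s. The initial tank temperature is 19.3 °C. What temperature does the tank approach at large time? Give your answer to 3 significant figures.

22.6 °C

Energy balance: M c_p dT/dt = ṁ c_p (T_in − T) + 159.
At steady state dT/dt = 0 ⇒ T_ss = T_in + Q̇/(ṁ c_p) = 10.7 + 159/(3.20·4.19) = 22.559 °C.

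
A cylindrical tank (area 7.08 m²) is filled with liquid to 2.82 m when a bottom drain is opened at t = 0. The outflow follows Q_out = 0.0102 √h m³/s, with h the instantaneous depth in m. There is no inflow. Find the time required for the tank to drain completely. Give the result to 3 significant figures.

A dh/dt = −Q_out = −0.0102 √h.
Separate and integrate: 2(√h − √h₀) = −(0.0102/A) t.
Tank is empty when √h = 0: t_empty = 2A√h₀/0.0102.
t_empty = 2·7.08·√2.82/0.0102 = 14.160·1.6793/0.0102 = 2331.2 s.

2330 s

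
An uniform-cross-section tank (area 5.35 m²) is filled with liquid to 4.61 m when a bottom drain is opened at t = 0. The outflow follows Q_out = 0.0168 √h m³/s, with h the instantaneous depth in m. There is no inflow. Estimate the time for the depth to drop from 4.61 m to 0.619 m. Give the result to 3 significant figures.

Unsteady balance on liquid volume: A dh/dt = −0.0168 √h.
This is separable: 2 d(√h)/dt = −0.0168/A, so √h = √h₀ − (0.0168/(2A)) t.
t = 2A(√h₀ − √h)/0.0168 = 2·5.35·(√4.61 − √0.619)/0.0168
  = 10.700 × (2.1471 − 0.78677) / 0.0168 = 866.40 s.

866 s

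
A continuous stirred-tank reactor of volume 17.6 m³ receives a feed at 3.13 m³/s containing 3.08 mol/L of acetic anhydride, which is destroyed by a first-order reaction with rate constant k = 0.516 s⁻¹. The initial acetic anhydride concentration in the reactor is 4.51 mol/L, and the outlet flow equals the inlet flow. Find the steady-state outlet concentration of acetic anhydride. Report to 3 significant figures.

0.789 mol/L

Species balance: V dC/dt = Q C_in − Q C − k V C.
At steady state: 0 = Q C_in − (Q + kV) C_ss, so C_ss = Q C_in/(Q + kV).
C_ss = 3.13·3.08/(3.13 + 0.516·17.6) = 9.6404/12.212 = 0.78945 mol/L.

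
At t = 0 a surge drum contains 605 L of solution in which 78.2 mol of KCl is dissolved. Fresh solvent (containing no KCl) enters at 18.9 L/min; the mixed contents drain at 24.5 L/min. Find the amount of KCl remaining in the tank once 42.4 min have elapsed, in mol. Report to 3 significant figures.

Let m(t) be the amount of KCl. Volume: V(t) = V₀ + (Q_in − Q_out) t = 605 − 5.6000 t; V(42.4) = 367.56 L.
Species balance (pure solvent in): dm/dt = −Q_out · m/V(t).
Separate: dm/m = −Q_out dt/V(t) ⇒ ln(m/m₀) = −(Q_out/(Q_in−Q_out)) ln(V/V₀).
m = m₀ (V₀/V)^(Q_out/(Q_in−Q_out)) = 78.2 × (605/367.56)^(-4.3750) = 8.8377 mol.

8.84 mol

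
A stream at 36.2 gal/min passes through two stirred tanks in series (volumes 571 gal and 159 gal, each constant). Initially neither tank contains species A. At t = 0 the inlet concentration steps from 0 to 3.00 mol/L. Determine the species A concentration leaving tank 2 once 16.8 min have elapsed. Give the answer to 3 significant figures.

Time constants: τᵢ = Vᵢ/Q for each well-mixed tank.
τ₁ = 571/36.2 = 15.773 min; τ₂ = 159/36.2 = 4.3923 min.
Tank 1: C₁ = C_in(1 − e^(−t/τ₁)). Tank 2 (τ₁ ≠ τ₂): C₂ = C_in[1 − (τ₁ e^(−t/τ₁) − τ₂ e^(−t/τ₂))/(τ₁ − τ₂)].
At t = 16.8: e^(−t/τ₁) = 0.34470, e^(−t/τ₂) = 0.021820.
C₂ = 3.00·[1 − (15.773·0.34470 − 4.3923·0.021820)/(11.381)] = 3.00·0.53069 = 1.5921 mol/L.

1.59 mol/L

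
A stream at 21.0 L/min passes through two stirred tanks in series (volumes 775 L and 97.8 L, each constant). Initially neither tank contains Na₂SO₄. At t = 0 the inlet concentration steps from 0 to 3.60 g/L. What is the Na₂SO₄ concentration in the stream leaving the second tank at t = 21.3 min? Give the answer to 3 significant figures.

Time constants: τᵢ = Vᵢ/Q for each well-mixed tank.
τ₁ = 775/21.0 = 36.905 min; τ₂ = 97.8/21.0 = 4.6571 min.
Solving the cascade with C₁(0)=C₂(0)=0 gives C₂(t) = C_in[1 − (τ₁ e^(−t/τ₁) − τ₂ e^(−t/τ₂))/(τ₁ − τ₂)].
At t = 21.3: e^(−t/τ₁) = 0.56149, e^(−t/τ₂) = 0.010321.
C₂ = 3.60·[1 − (36.905·0.56149 − 4.6571·0.010321)/(32.248)] = 3.60·0.35891 = 1.2921 g/L.

1.29 g/L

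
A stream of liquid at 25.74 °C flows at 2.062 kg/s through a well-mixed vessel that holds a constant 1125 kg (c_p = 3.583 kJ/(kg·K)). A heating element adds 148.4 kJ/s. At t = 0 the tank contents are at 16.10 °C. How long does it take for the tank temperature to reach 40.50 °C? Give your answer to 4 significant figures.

M c_p dT/dt = ṁ c_p (T_in − T) + Q̇.
τ = M/ṁ = 545.587 s; T_ss = T_in + Q̇/(ṁ c_p) = 45.8262 °C.
T(t) = T_ss + (T₀ − T_ss) e^(−t/τ). Set T = 40.50:
e^(−t/τ) = (40.50 − 45.8262)/(16.10 − 45.8262) = 0.179176
t = −545.587 · ln(0.179176) = 938.074 s.

938.1 s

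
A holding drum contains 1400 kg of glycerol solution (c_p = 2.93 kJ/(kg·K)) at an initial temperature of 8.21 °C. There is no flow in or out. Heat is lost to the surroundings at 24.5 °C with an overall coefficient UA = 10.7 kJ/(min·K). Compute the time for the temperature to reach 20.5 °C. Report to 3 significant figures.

M c_p dT/dt = −UA(T − T_amb).
τ = M c_p/UA = 383.36 min; T_ss = T_amb = 24.500 °C.
T(t) = T_ss + (T₀ − T_ss)e^(−t/τ); set T = 20.5:
t = −τ ln[(T − T_ss)/(T₀ − T_ss)] = −383.36 · ln(0.24555) = 538.34 min.

538 min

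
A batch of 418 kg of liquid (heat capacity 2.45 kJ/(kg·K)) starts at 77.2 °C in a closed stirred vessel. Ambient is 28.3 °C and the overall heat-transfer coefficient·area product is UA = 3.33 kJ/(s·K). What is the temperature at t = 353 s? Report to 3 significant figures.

Energy balance: M c_p dT/dt = −UA(T − T_amb).
dT/dt = (T_ss − T)/τ with T_ss = T_amb = 28.300 °C, τ = M c_p/UA = 418·2.45/3.33 = 307.54 s.
Integrating: T(t) = T_ss + (T₀ − T_ss) e^(−t/τ).
T(353) = 28.300 + (48.900)·0.31733 = 43.817 °C.

43.8 °C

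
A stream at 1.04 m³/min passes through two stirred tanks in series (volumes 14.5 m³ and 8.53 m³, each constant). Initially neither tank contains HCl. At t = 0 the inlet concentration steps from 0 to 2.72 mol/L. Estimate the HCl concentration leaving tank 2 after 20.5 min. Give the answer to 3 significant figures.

Time constants: τᵢ = Vᵢ/Q for each well-mixed tank.
τ₁ = 14.5/1.04 = 13.942 min; τ₂ = 8.53/1.04 = 8.2019 min.
Solving the cascade with C₁(0)=C₂(0)=0 gives C₂(t) = C_in[1 − (τ₁ e^(−t/τ₁) − τ₂ e^(−t/τ₂))/(τ₁ − τ₂)].
At t = 20.5: e^(−t/τ₁) = 0.22985, e^(−t/τ₂) = 0.082133.
C₂ = 2.72·[1 − (13.942·0.22985 − 8.2019·0.082133)/(5.7404)] = 2.72·0.55910 = 1.5208 mol/L.

1.52 mol/L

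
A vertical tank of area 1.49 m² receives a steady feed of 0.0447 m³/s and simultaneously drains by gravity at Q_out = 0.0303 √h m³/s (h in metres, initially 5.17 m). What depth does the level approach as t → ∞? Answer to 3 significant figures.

Unsteady balance on liquid volume: A dh/dt = Q_in − 0.0303 √h. At steady state dh/dt = 0:
Q_in = 0.0303 √h_ss ⇒ √h_ss = 0.0447/0.0303 = 1.4752.
h_ss = 1.4752² = 2.1764 m. (Since h₀ = 5.17 m > h_ss, the level will fall toward this value.)

2.18 m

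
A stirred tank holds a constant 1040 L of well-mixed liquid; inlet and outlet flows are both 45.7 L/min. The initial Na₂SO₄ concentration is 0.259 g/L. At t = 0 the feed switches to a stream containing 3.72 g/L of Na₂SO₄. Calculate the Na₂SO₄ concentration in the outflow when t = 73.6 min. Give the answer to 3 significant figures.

3.58 g/L

Unsteady species balance (constant V, well mixed): V dC/dt = Q(C_in − C).
Rewrite as dC/dt + C/τ = C_in/τ, τ = V/Q = 22.757 min.
This is linear first-order; C(t) = C_in + (C₀ − C_in) e^(−t/τ).
C(73.6) = 3.72 + (0.259 − 3.72)·e^(−73.6/22.757) = 3.72 + (-3.4610)·0.039394 = 3.5837 g/L.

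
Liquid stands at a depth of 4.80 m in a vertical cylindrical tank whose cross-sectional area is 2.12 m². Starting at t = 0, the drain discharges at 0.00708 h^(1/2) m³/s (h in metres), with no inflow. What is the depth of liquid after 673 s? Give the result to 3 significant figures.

1.14 m

Accumulation of liquid (constant cross-section A): A dh/dt = −0.00708 √h.
Separate and integrate: 2(√h − √h₀) = −(0.00708/A) t.
√h = √4.80 − 0.00708·673/(2·2.12) = 2.1909 − 1.1238 = 1.0671.
h = 1.0671² = 1.1387 m.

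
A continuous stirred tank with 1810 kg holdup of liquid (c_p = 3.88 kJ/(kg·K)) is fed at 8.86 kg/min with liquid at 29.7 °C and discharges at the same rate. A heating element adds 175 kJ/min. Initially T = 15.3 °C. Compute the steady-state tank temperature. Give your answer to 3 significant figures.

34.8 °C

M c_p dT/dt = ṁ c_p (T_in − T) + Q̇.
At steady state dT/dt = 0 ⇒ T_ss = T_in + Q̇/(ṁ c_p) = 29.7 + 175/(8.86·3.88) = 34.791 °C.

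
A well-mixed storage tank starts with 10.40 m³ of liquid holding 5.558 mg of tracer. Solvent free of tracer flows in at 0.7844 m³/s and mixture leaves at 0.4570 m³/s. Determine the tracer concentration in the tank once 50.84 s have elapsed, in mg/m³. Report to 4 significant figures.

0.05414 mg/m³

Total volume: dV/dt = Q_in − Q_out = 0.327400 m³/s, so V(t) = 10.40 + 0.327400 t and V(50.84) = 27.0450 m³.
No tracer enters, so dm/dt = −Q_out · (m/V).
dm/m = −Q_out dt/(V₀ + 0.327400 t); integrating gives ln(m/m₀) = −(Q_out/(Q_in−Q_out)) ln(V/V₀).
m = m₀ (V₀/V)^(Q_out/(Q_in−Q_out)) = 5.558 × (10.40/27.0450)^(1.39585) = 1.46409 mg.
C = m/V = 1.46409/27.0450 = 0.0541352 mg/m³.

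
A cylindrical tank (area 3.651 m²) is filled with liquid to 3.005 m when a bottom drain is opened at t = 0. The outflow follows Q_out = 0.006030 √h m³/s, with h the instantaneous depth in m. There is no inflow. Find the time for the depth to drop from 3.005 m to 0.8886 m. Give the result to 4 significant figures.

957.7 s

With no inflow, A dh/dt = −0.006030 √h.
Separate and integrate: 2(√h − √h₀) = −(0.006030/A) t.
t = 2A(√h₀ − √h)/0.006030 = 2·3.651·(√3.005 − √0.8886)/0.006030
  = 7.30200 × (1.73349 − 0.942656) / 0.006030 = 957.661 s.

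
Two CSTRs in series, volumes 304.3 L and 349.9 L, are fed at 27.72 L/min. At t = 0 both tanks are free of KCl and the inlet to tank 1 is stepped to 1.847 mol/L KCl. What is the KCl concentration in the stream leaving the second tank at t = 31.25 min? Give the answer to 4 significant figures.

Time constants: τᵢ = Vᵢ/Q for each well-mixed tank.
τ₁ = 304.3/27.72 = 10.9776 min; τ₂ = 349.9/27.72 = 12.6227 min.
Tank 1: C₁ = C_in(1 − e^(−t/τ₁)). Tank 2 (τ₁ ≠ τ₂): C₂ = C_in[1 − (τ₁ e^(−t/τ₁) − τ₂ e^(−t/τ₂))/(τ₁ − τ₂)].
At t = 31.25: e^(−t/τ₁) = 0.0580357, e^(−t/τ₂) = 0.0841035.
C₂ = 1.847·[1 − (10.9776·0.0580357 − 12.6227·0.0841035)/(-1.64502)] = 1.847·0.741940 = 1.37036 mol/L.

1.370 mol/L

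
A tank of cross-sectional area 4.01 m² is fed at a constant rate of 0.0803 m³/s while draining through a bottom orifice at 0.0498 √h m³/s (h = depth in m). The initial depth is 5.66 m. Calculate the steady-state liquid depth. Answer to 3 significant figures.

2.60 m

Level balance: A dh/dt = 0.0803 − 0.0498 √h. Setting dh/dt = 0:
Q_in = 0.0498 √h_ss ⇒ √h_ss = 0.0803/0.0498 = 1.6124.
h_ss = 1.6124² = 2.6000 m. (Since h₀ = 5.66 m > h_ss, the level will fall toward this value.)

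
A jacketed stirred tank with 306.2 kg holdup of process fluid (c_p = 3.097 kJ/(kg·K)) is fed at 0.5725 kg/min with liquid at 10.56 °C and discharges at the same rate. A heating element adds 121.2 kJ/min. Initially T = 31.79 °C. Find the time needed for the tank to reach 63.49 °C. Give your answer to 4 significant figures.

M c_p dT/dt = ṁ c_p (T_in − T) + Q̇.
τ = M/ṁ = 534.847 min; T_ss = T_in + Q̇/(ṁ c_p) = 78.9175 °C.
T(t) = T_ss + (T₀ − T_ss) e^(−t/τ). Set T = 63.49:
e^(−t/τ) = (63.49 − 78.9175)/(31.79 − 78.9175) = 0.327356
t = −534.847 · ln(0.327356) = 597.267 min.

597.3 min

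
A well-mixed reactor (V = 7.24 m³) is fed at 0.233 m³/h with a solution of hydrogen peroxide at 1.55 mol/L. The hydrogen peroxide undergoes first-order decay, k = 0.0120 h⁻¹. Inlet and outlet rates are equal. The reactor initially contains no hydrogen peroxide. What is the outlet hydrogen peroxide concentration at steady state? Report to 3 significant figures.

1.13 mol/L

V dC/dt = Q(C_in − C) − k V C.
Steady state (dC/dt = 0): C_ss = Q C_in/(Q + kV) = C_in/(1 + kV/Q).
C_ss = 0.233·1.55/(0.233 + 0.0120·7.24) = 0.36115/0.31988 = 1.1290 mol/L.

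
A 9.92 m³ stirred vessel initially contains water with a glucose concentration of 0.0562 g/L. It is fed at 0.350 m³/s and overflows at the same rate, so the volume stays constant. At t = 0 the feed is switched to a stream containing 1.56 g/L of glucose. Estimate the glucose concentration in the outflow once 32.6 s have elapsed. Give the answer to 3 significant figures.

1.08 g/L

Accumulation = in − out for the solute gives V dC/dt = Q(C_in − C).
Rewrite as dC/dt + C/τ = C_in/τ, τ = V/Q = 28.343 s.
This is linear first-order; C(t) = C_in + (C₀ − C_in) e^(−t/τ).
C(32.6) = 1.56 + (0.0562 − 1.56)·e^(−32.6/28.343) = 1.56 + (-1.5038)·0.31657 = 1.0839 g/L.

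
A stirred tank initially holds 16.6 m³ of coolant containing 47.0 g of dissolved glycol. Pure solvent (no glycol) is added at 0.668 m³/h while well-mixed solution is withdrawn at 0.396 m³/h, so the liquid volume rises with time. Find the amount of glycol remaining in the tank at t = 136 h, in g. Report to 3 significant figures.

Let m(t) be the amount of glycol. Volume: V(t) = V₀ + (Q_in − Q_out) t = 16.6 + 0.27200 t; V(136) = 53.592 m³.
Species balance (pure solvent in): dm/dt = −Q_out · m/V(t).
Separate: dm/m = −Q_out dt/V(t) ⇒ ln(m/m₀) = −(Q_out/(Q_in−Q_out)) ln(V/V₀).
m = m₀ (V₀/V)^(Q_out/(Q_in−Q_out)) = 47.0 × (16.6/53.592)^(1.4559) = 8.5323 g.

8.53 g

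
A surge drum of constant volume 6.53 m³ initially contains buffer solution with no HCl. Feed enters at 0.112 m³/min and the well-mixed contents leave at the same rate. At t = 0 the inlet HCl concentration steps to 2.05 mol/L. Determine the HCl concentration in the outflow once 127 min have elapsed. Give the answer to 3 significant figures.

Unsteady species balance (constant V, well mixed): V dC/dt = Q(C_in − C).
So dC/dt = (C_in − C)/τ with τ = V/Q = 6.53/0.112 = 58.304 min.
This is linear first-order; C(t) = C_in + (C₀ − C_in) e^(−t/τ).
C(127) = 2.05 + (0 − 2.05)·e^(−127/58.304) = 2.05 + (-2.0500)·0.11324 = 1.8179 mol/L.

1.82 mol/L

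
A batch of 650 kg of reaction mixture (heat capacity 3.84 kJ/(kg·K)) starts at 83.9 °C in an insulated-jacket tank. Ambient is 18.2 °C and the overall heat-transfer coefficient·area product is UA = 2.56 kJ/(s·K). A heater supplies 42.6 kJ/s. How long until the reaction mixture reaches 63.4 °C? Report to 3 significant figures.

Lumped-capacitance energy balance: M c_p dT/dt = UA(T_amb − T) + Q̇.
τ = M c_p/UA = 975.00 s; T_ss = T_amb + Q̇/UA = 18.2 + 42.6/2.56 = 34.841 °C.
T(t) = T_ss + (T₀ − T_ss)e^(−t/τ); set T = 63.4:
t = −τ ln[(T − T_ss)/(T₀ − T_ss)] = −975.00 · ln(0.58214) = 527.52 s.

528 s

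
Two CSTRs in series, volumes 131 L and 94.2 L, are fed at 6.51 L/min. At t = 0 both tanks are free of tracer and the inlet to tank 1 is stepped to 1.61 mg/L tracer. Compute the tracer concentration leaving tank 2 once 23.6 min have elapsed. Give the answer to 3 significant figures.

Each tank obeys Vᵢ dCᵢ/dt = Q(Cᵢ₋₁ − Cᵢ), so τᵢ = Vᵢ/Q.
τ₁ = 131/6.51 = 20.123 min; τ₂ = 94.2/6.51 = 14.470 min.
Solving the cascade with C₁(0)=C₂(0)=0 gives C₂(t) = C_in[1 − (τ₁ e^(−t/τ₁) − τ₂ e^(−t/τ₂))/(τ₁ − τ₂)].
At t = 23.6: e^(−t/τ₁) = 0.30950, e^(−t/τ₂) = 0.19574.
C₂ = 1.61·[1 − (20.123·0.30950 − 14.470·0.19574)/(5.6528)] = 1.61·0.39930 = 0.64288 mg/L.

0.643 mg/L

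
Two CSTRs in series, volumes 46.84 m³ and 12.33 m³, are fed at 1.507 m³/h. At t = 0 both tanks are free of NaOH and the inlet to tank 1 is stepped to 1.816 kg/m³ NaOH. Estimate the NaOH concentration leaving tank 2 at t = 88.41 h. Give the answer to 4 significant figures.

Each tank obeys Vᵢ dCᵢ/dt = Q(Cᵢ₋₁ − Cᵢ), so τᵢ = Vᵢ/Q.
τ₁ = 46.84/1.507 = 31.0816 h; τ₂ = 12.33/1.507 = 8.18182 h.
Tank 1: C₁ = C_in(1 − e^(−t/τ₁)). Tank 2 (τ₁ ≠ τ₂): C₂ = C_in[1 − (τ₁ e^(−t/τ₁) − τ₂ e^(−t/τ₂))/(τ₁ − τ₂)].
At t = 88.41: e^(−t/τ₁) = 0.0581665, e^(−t/τ₂) = 2.02842e-05.
C₂ = 1.816·[1 − (31.0816·0.0581665 − 8.18182·2.02842e-05)/(22.8998)] = 1.816·0.921059 = 1.67264 kg/m³.

1.673 kg/m³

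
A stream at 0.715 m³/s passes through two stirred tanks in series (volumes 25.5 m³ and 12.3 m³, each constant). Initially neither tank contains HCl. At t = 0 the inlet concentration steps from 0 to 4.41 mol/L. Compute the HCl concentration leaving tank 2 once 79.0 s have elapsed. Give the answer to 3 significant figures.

3.52 mol/L

Each tank obeys Vᵢ dCᵢ/dt = Q(Cᵢ₋₁ − Cᵢ), so τᵢ = Vᵢ/Q.
τ₁ = 25.5/0.715 = 35.664 s; τ₂ = 12.3/0.715 = 17.203 s.
Solving the cascade with C₁(0)=C₂(0)=0 gives C₂(t) = C_in[1 − (τ₁ e^(−t/τ₁) − τ₂ e^(−t/τ₂))/(τ₁ − τ₂)].
At t = 79.0: e^(−t/τ₁) = 0.10914, e^(−t/τ₂) = 0.010130.
C₂ = 4.41·[1 − (35.664·0.10914 − 17.203·0.010130)/(18.462)] = 4.41·0.79860 = 3.5218 mol/L.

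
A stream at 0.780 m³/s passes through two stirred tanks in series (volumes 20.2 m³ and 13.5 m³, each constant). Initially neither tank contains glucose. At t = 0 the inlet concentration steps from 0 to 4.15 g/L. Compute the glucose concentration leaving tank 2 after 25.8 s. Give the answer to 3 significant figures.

1.41 g/L

Time constants: τᵢ = Vᵢ/Q for each well-mixed tank.
τ₁ = 20.2/0.780 = 25.897 s; τ₂ = 13.5/0.780 = 17.308 s.
Tank 1: C₁ = C_in(1 − e^(−t/τ₁)). Tank 2 (τ₁ ≠ τ₂): C₂ = C_in[1 − (τ₁ e^(−t/τ₁) − τ₂ e^(−t/τ₂))/(τ₁ − τ₂)].
At t = 25.8: e^(−t/τ₁) = 0.36927, e^(−t/τ₂) = 0.22522.
C₂ = 4.15·[1 − (25.897·0.36927 − 17.308·0.22522)/(8.5897)] = 4.15·0.34050 = 1.4131 g/L.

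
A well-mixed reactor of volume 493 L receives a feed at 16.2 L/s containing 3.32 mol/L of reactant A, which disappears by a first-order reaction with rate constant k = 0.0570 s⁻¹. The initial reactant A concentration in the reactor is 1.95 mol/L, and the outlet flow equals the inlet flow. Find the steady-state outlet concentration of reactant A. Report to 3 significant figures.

Accumulation = in − out − consumed: V dC/dt = Q C_in − Q C − k V C.
Steady state (dC/dt = 0): C_ss = Q C_in/(Q + kV) = C_in/(1 + kV/Q).
C_ss = 16.2·3.32/(16.2 + 0.0570·493) = 53.784/44.301 = 1.2141 mol/L.

1.21 mol/L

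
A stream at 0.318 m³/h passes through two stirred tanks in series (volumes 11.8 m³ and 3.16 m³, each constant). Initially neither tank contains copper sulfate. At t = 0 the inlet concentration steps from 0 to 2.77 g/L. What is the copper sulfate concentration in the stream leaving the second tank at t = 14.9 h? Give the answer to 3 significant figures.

Species balance on tank i: dCᵢ/dt = (Cᵢ₋₁ − Cᵢ)/τᵢ with τᵢ = Vᵢ/Q.
τ₁ = 11.8/0.318 = 37.107 h; τ₂ = 3.16/0.318 = 9.9371 h.
Solving the cascade with C₁(0)=C₂(0)=0 gives C₂(t) = C_in[1 − (τ₁ e^(−t/τ₁) − τ₂ e^(−t/τ₂))/(τ₁ − τ₂)].
At t = 14.9: e^(−t/τ₁) = 0.66929, e^(−t/τ₂) = 0.22326.
C₂ = 2.77·[1 − (37.107·0.66929 − 9.9371·0.22326)/(27.170)] = 2.77·0.16758 = 0.46420 g/L.

0.464 g/L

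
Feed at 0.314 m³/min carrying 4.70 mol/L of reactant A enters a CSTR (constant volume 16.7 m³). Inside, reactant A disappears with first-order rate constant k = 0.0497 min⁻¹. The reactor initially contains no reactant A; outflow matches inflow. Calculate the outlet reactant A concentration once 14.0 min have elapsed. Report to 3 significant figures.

V dC/dt = Q(C_in − C) − k V C.
dC/dt = (Q/V) C_in − (Q/V + k) C; effective rate a = Q/V + k = 0.018802 + 0.0497 = 0.068502 min⁻¹.
C_ss = Q C_in/(Q + kV) = 1.2900 mol/L; C(t) = C_ss + (C₀ − C_ss) e^(−a t).
C(14.0) = 1.2900 + (-1.2900)·e^(−0.068502·14.0) = 1.2900 + (-1.2900)·0.38326 = 0.79562 mol/L.

0.796 mol/L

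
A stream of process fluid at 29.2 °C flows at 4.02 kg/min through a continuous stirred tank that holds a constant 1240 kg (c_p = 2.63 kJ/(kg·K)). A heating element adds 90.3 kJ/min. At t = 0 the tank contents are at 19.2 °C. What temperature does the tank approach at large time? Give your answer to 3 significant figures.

Energy balance: M c_p dT/dt = ṁ c_p (T_in − T) + 90.3.
At steady state dT/dt = 0 ⇒ T_ss = T_in + Q̇/(ṁ c_p) = 29.2 + 90.3/(4.02·2.63) = 37.741 °C.

37.7 °C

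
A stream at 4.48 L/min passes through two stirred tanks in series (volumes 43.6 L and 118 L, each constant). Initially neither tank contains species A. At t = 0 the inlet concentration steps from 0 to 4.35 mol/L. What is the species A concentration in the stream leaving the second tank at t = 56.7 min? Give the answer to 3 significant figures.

3.56 mol/L

Species balance on tank i: dCᵢ/dt = (Cᵢ₋₁ − Cᵢ)/τᵢ with τᵢ = Vᵢ/Q.
τ₁ = 43.6/4.48 = 9.7321 min; τ₂ = 118/4.48 = 26.339 min.
Tank 1: C₁ = C_in(1 − e^(−t/τ₁)). Tank 2 (τ₁ ≠ τ₂): C₂ = C_in[1 − (τ₁ e^(−t/τ₁) − τ₂ e^(−t/τ₂))/(τ₁ − τ₂)].
At t = 56.7: e^(−t/τ₁) = 0.0029497, e^(−t/τ₂) = 0.11617.
C₂ = 4.35·[1 − (9.7321·0.0029497 − 26.339·0.11617)/(-16.607)] = 4.35·0.81748 = 3.5560 mol/L.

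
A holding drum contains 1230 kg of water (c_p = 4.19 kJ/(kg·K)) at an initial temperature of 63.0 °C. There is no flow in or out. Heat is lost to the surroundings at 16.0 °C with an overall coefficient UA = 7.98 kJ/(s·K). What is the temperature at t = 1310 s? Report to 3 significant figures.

22.2 °C

Unsteady energy balance on the tank contents: M c_p dT/dt = −UA(T − T_amb).
dT/dt = (T_ss − T)/τ with T_ss = T_amb = 16.000 °C, τ = M c_p/UA = 1230·4.19/7.98 = 645.83 s.
T approaches T_ss exponentially: T(t) = T_ss + (T₀ − T_ss) e^(−t/τ).
T(1310) = 16.000 + (47.000)·0.13154 = 22.183 °C.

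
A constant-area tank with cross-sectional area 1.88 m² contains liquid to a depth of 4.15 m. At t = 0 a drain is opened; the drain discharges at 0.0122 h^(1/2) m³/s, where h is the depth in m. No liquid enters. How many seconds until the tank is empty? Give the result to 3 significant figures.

628 s

With no inflow, A dh/dt = −0.0122 √h.
∫ h^(−1/2) dh = −(0.0122/A) ∫ dt, giving 2√h = 2√h₀ − (0.0122/A) t.
Tank is empty when √h = 0: t_empty = 2A√h₀/0.0122.
t_empty = 2·1.88·√4.15/0.0122 = 3.7600·2.0372/0.0122 = 627.84 s.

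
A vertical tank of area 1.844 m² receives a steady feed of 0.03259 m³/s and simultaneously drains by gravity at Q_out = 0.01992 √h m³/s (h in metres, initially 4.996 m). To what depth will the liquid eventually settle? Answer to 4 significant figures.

Level balance: A dh/dt = 0.03259 − 0.01992 √h. Setting dh/dt = 0:
Q_in = 0.01992 √h_ss ⇒ √h_ss = 0.03259/0.01992 = 1.63604.
h_ss = 1.63604² = 2.67664 m. (Since h₀ = 4.996 m > h_ss, the level will fall toward this value.)

2.677 m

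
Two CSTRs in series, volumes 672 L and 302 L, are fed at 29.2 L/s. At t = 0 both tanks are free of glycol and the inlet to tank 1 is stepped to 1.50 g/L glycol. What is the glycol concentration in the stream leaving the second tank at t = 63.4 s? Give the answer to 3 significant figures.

Each tank obeys Vᵢ dCᵢ/dt = Q(Cᵢ₋₁ − Cᵢ), so τᵢ = Vᵢ/Q.
τ₁ = 672/29.2 = 23.014 s; τ₂ = 302/29.2 = 10.342 s.
Solving the cascade with C₁(0)=C₂(0)=0 gives C₂(t) = C_in[1 − (τ₁ e^(−t/τ₁) − τ₂ e^(−t/τ₂))/(τ₁ − τ₂)].
At t = 63.4: e^(−t/τ₁) = 0.063617, e^(−t/τ₂) = 0.0021764.
C₂ = 1.50·[1 − (23.014·0.063617 − 10.342·0.0021764)/(12.671)] = 1.50·0.88623 = 1.3294 g/L.

1.33 g/L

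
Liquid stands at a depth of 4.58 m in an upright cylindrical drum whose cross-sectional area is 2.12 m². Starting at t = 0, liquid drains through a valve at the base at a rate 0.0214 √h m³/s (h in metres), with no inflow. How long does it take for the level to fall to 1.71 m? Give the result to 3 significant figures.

165 s

A dh/dt = −Q_out = −0.0214 √h.
∫ h^(−1/2) dh = −(0.0214/A) ∫ dt, giving 2√h = 2√h₀ − (0.0214/A) t.
t = 2A(√h₀ − √h)/0.0214 = 2·2.12·(√4.58 − √1.71)/0.0214
  = 4.2400 × (2.1401 − 1.3077) / 0.0214 = 164.93 s.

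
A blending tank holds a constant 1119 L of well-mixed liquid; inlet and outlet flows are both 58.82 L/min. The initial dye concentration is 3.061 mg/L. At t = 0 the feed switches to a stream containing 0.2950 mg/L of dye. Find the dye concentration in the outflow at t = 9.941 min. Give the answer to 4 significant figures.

1.935 mg/L

Accumulation = in − out for the solute gives V dC/dt = Q(C_in − C).
Time constant τ = V/Q = 1119/58.82 = 19.0241 min.
C approaches C_in exponentially: C(t) = C_in + (C₀ − C_in) e^(−t/τ).
C(9.941) = 0.2950 + (3.061 − 0.2950)·e^(−9.941/19.0241) = 0.2950 + (2.76600)·0.593008 = 1.93526 mg/L.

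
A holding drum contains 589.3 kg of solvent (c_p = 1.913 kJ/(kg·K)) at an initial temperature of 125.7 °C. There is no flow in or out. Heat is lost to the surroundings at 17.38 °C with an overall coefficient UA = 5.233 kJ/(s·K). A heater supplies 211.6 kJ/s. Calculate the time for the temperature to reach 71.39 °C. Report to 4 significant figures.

346.8 s

M c_p dT/dt = −UA(T − T_amb) + Q̇.
τ = M c_p/UA = 215.427 s; T_ss = T_amb + Q̇/UA = 17.38 + 211.6/5.233 = 57.8157 °C.
T(t) = T_ss + (T₀ − T_ss)e^(−t/τ); set T = 71.39:
t = −τ ln[(T − T_ss)/(T₀ − T_ss)] = −215.427 · ln(0.199962) = 346.757 s.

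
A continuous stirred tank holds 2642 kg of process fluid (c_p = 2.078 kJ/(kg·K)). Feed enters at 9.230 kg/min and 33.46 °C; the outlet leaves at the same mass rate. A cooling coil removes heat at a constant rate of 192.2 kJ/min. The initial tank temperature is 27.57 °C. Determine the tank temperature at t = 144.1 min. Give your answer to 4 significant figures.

Energy balance: M c_p dT/dt = ṁ c_p (T_in − T) − 192.2.
τ = M/ṁ = 286.241 min; T_ss = T_in − Q̇/(ṁ c_p) = 33.46 − 192.2/(9.230·2.078) = 23.4391 °C.
This is linear first-order; T(t) = T_ss + (T₀ − T_ss) e^(−t/τ).
T(144.1) = 23.4391 + (4.13089)·e^(−144.1/286.241) = 23.4391 + (4.13089)·0.604458 = 25.9361 °C.

25.94 °C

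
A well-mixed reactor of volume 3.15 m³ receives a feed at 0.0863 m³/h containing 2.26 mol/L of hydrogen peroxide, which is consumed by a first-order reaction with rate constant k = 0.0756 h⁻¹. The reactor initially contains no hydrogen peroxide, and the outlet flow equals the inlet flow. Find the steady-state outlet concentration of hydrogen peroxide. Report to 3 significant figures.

Species balance: V dC/dt = Q C_in − Q C − k V C.
At steady state: 0 = Q C_in − (Q + kV) C_ss, so C_ss = Q C_in/(Q + kV).
C_ss = 0.0863·2.26/(0.0863 + 0.0756·3.15) = 0.19504/0.32444 = 0.60115 mol/L.

0.601 mol/L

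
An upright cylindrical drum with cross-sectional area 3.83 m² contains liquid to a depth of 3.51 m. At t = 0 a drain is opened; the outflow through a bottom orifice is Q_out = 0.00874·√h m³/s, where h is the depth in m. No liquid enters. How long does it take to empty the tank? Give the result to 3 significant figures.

With no inflow, A dh/dt = −0.00874 √h.
This is separable: 2 d(√h)/dt = −0.00874/A, so √h = √h₀ − (0.00874/(2A)) t.
Set h = 0: 2√h₀ = (0.00874/A) t_empty ⇒ t_empty = 2A√h₀/0.00874.
t_empty = 2·3.83·√3.51/0.00874 = 7.6600·1.8735/0.00874 = 1642.0 s.

1640 s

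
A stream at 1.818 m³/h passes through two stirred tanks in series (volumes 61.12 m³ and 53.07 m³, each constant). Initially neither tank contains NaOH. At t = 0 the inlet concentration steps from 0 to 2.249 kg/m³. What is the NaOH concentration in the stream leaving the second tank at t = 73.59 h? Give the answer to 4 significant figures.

Time constants: τᵢ = Vᵢ/Q for each well-mixed tank.
τ₁ = 61.12/1.818 = 33.6194 h; τ₂ = 53.07/1.818 = 29.1914 h.
Solving the cascade with C₁(0)=C₂(0)=0 gives C₂(t) = C_in[1 − (τ₁ e^(−t/τ₁) − τ₂ e^(−t/τ₂))/(τ₁ − τ₂)].
At t = 73.59: e^(−t/τ₁) = 0.112038, e^(−t/τ₂) = 0.0803835.
C₂ = 2.249·[1 − (33.6194·0.112038 − 29.1914·0.0803835)/(4.42794)] = 2.249·0.679278 = 1.52770 kg/m³.

1.528 kg/m³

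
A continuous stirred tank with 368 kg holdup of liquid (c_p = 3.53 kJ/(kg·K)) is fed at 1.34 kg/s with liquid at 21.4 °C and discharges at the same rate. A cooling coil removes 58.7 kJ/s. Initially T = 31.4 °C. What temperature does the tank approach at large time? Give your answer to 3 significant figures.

Energy balance: M c_p dT/dt = ṁ c_p (T_in − T) − 58.7.
At steady state dT/dt = 0 ⇒ T_ss = T_in − Q̇/(ṁ c_p) = 21.4 − 58.7/(1.34·3.53) = 8.9904 °C.

8.99 °C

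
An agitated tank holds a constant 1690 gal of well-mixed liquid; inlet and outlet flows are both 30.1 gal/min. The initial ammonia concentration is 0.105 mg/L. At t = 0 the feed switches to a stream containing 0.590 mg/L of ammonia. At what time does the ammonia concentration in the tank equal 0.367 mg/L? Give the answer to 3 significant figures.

Species balance on the tank: V dC/dt = Q(C_in − C), so τ = V/Q = 56.146 min.
C(t) = C_in + (C₀ − C_in) e^(−t/τ). Set C = 0.367 and solve for t:
e^(−t/τ) = (C − C_in)/(C₀ − C_in) = (0.367 − 0.590)/(0.105 − 0.590) = 0.45979
t = −τ ln(…) = 56.146 × 0.77698 = 43.624 min.

43.6 min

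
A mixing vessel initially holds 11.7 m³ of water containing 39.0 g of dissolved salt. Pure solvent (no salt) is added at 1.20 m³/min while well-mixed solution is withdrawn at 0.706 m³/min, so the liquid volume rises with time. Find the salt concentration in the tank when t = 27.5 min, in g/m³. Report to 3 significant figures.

0.513 g/m³

Let m(t) be the amount of salt. Volume: V(t) = V₀ + (Q_in − Q_out) t = 11.7 + 0.49400 t; V(27.5) = 25.285 m³.
No salt enters, so dm/dt = −Q_out · (m/V).
dm/m = −Q_out dt/(V₀ + 0.49400 t); integrating gives ln(m/m₀) = −(Q_out/(Q_in−Q_out)) ln(V/V₀).
m = m₀ (V₀/V)^(Q_out/(Q_in−Q_out)) = 39.0 × (11.7/25.285)^(1.4291) = 12.965 g.
C = m/V = 12.965/25.285 = 0.51274 g/m³.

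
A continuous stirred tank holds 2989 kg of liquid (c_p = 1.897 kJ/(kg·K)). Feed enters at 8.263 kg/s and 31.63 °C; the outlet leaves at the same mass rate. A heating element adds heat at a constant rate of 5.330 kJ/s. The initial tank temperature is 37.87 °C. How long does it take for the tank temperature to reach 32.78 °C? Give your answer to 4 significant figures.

718.3 s

Heat balance on the well-mixed liquid: M c_p dT/dt = ṁ c_p (T_in − T) + 5.330.
τ = M/ṁ = 361.733 s; T_ss = T_in + Q̇/(ṁ c_p) = 31.9700 °C.
T(t) = T_ss + (T₀ − T_ss) e^(−t/τ). Set T = 32.78:
e^(−t/τ) = (32.78 − 31.9700)/(37.87 − 31.9700) = 0.137283
t = −361.733 · ln(0.137283) = 718.297 s.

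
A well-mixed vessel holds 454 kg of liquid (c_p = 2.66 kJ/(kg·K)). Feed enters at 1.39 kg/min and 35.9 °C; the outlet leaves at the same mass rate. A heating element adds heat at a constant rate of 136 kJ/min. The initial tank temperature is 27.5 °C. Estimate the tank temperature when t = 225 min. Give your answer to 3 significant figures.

Energy balance: M c_p dT/dt = ṁ c_p (T_in − T) + 136.
τ = M/ṁ = 326.62 min; T_ss = T_in + Q̇/(ṁ c_p) = 35.9 + 136/(1.39·2.66) = 72.683 °C.
T approaches T_ss exponentially: T(t) = T_ss + (T₀ − T_ss) e^(−t/τ).
T(225) = 72.683 + (-45.183)·e^(−225/326.62) = 72.683 + (-45.183)·0.50214 = 49.995 °C.

50.0 °C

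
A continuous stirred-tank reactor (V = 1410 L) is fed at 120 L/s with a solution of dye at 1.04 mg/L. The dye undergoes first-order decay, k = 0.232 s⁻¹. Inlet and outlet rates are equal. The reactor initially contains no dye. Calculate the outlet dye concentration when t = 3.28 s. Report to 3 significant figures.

Accumulation = in − out − consumed: V dC/dt = Q C_in − Q C − k V C.
This is linear with rate a = Q/V + k = 0.31711 s⁻¹.
C_ss = Q C_in/(Q + kV) = 0.27912 mg/L; C(t) = C_ss + (C₀ − C_ss) e^(−a t).
C(3.28) = 0.27912 + (-0.27912)·e^(−0.31711·3.28) = 0.27912 + (-0.27912)·0.35342 = 0.18047 mg/L.

0.180 mg/L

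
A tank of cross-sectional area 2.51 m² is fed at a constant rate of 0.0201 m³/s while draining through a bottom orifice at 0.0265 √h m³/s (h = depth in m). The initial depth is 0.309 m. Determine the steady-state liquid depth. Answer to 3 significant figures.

Unsteady balance on liquid volume: A dh/dt = Q_in − 0.0265 √h. At steady state dh/dt = 0:
Q_in = 0.0265 √h_ss ⇒ √h_ss = 0.0201/0.0265 = 0.75849.
h_ss = 0.75849² = 0.57531 m. (Since h₀ = 0.309 m < h_ss, the level will rise toward this value.)

0.575 m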